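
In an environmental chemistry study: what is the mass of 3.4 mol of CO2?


M(CO2) = 44.01 g/mol
mass = n × M = 3.4 × 44.01 = 149.63 g

149.63 g


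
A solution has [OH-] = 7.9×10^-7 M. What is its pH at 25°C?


pOH = -log10([OH-]) = -log10(7.9×10^-7)
= 7 - log10(7.9) = 6.1
pH = 14 - pOH = 14 - 6.1 = 7.9

7.9


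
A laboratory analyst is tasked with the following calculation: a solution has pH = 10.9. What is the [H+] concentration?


[H+] = 10^(-pH) = 10^(-10.9)
= 1.26×10^-11 M

1.26×10^-11 M


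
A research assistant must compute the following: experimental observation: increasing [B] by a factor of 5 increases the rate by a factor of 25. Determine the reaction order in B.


rate ∝ [B]^n
5^n = 25 → n = 2
Order in B: 2

2


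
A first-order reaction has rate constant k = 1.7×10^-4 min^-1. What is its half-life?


t½ = ln2/k = 0.693147/(1.7×10^-4 min^-1)
= 4077 min

4077 min


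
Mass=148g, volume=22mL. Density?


ρ = mass/volume
= 148/22
= 6.727 g/mL

6.727 g/mL


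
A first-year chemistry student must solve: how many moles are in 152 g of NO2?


M(NO2) = 46.01 g/mol
n = mass/M = 152/46.01 = 3.3036 mol

3.3036 mol


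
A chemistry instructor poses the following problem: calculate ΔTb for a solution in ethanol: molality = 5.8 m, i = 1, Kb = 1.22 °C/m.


ΔTb = Kb × m × i
= 1.22 × 5.8 × 1
= 7.076 °C

7.076 °C


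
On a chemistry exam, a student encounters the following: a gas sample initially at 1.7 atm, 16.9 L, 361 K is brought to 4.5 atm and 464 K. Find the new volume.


P1V1/T1 = P2V2/T2
V2 = P1V1T2/(T1P2)
= 1.7×16.9×464/(361×4.5)
= 8.206 L

8.206 L


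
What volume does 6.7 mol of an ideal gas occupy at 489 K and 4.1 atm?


PV = nRT  (R = 0.08206 L·atm/(mol·K))
V = nRT/P = 6.7×0.08206×489/4.1
= 65.574 L

65.574 L


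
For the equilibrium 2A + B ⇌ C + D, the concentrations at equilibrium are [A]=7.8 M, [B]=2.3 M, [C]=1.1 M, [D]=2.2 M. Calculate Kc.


Kc = [C][D]/([A]^2[B])
= (1.1^1 × 2.2^1)/(7.8^2 × 2.3^1)
= 2.42/139.932
= 0.01729

0.01729


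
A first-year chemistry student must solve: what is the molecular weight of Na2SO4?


M(Na2SO4) = 2×22.99 + 1×32.07 + 4×16.0
= 45.98 + 32.07 + 64.0
= 142.05 g/mol

142.05 g/mol


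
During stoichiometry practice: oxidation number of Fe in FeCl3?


x + 3(-1) = 0, so x = +3
Oxidation number: +3

+3


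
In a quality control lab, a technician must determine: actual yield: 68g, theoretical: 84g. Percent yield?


% yield = actual/theoretical × 100
= 68/84 × 100
= 80.95%

80.95%


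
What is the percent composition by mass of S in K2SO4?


M(K2SO4) = 2×39.1 + 1×32.07 + 4×16.0 = 174.27 g/mol
Mass of S = 1 × 32.07 = 32.07 g/mol
% S = 32.07/174.27 × 100 = 18.40%

18.40%


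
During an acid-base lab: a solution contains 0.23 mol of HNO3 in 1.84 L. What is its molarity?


M = n/V = 0.23/1.84 = 0.125 mol/L

0.125 M


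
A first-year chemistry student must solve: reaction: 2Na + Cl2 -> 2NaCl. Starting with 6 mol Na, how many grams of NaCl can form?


Mole ratio NaCl:Na = 2:2
n(NaCl) = 6 × 2/2 = 6.000 mol
mass = 6.000 × 58.44 = 350.64 g

350.64 g


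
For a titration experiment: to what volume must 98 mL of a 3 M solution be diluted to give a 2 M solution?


C1V1 = C2V2
3 × 98 = 2 × V2
V2 = 294/2 = 147.0 mL

147.0 mL


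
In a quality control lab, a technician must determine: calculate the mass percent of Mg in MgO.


M(MgO) = 1×24.31 + 1×16.0 = 40.31 g/mol
Mass of Mg = 1 × 24.31 = 24.31 g/mol
% Mg = 24.31/40.31 × 100 = 60.31%

60.31%


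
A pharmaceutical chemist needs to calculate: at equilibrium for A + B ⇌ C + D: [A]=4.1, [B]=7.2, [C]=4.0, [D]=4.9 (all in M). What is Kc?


Kc = [C][D]/([A][B])
= (4.0^1 × 4.9^1)/(4.1^1 × 7.2^1)
= 19.6/29.52
= 0.6640

0.6640


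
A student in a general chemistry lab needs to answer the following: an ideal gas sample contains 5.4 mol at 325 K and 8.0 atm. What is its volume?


PV = nRT  (R = 0.08206 L·atm/(mol·K))
V = nRT/P = 5.4×0.08206×325/8.0
= 18.002 L

18.002 L


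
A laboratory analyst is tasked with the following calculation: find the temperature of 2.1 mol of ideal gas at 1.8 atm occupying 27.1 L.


PV = nRT  (R = 0.08206 L·atm/(mol·K))
T = PV/(nR) = 1.8×27.1/(2.1×0.08206)
= 48.78/0.172326
= 283.07 K

283.07 K


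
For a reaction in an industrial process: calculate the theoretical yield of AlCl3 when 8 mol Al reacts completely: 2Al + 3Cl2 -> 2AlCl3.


Mole ratio AlCl3:Al = 2:2
n(AlCl3) = 8 × 2/2 = 8.000 mol
mass = 8.000 × 133.33 = 1066.64 g

1066.64 g


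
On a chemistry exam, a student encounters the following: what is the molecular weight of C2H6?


M(C2H6) = 2×12.01 + 6×1.008
= 24.02 + 6.05
= 30.07 g/mol

30.07 g/mol


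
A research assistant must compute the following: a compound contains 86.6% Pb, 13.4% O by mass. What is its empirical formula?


Assume 100 g sample. Moles of each element:
  Pb: 86.6/207.2 = 0.418 mol
  O: 13.4/16.0 = 0.838 mol
Divide by smallest (0.418):
  Pb: 0.418/0.418 = 1.0
  O: 0.838/0.418 = 2.0
Empirical formula: PbO2

PbO2


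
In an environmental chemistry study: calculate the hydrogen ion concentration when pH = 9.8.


[H+] = 10^(-pH) = 10^(-9.8)
= 1.58×10^-10 M

1.58×10^-10 M


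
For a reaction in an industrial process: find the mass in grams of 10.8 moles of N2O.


M(N2O) = 44.02 g/mol
mass = n × M = 10.8 × 44.02 = 475.42 g

475.42 g


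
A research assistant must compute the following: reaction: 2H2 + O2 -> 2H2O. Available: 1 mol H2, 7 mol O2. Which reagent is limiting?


Mole ratio available / coefficient:
  H2: 1/2 = 0.500
  O2: 7/1 = 7.000
Smaller ratio is limiting.

H2


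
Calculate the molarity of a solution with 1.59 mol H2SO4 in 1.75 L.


M = n/V = 1.59/1.75 = 0.909 mol/L

0.909 M


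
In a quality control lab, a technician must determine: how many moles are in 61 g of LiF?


M(LiF) = 25.94 g/mol
n = mass/M = 61/25.94 = 2.3516 mol

2.3516 mol


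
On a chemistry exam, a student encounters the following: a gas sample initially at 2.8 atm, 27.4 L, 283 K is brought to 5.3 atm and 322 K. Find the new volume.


P1V1/T1 = P2V2/T2
V2 = P1V1T2/(T1P2)
= 2.8×27.4×322/(283×5.3)
= 16.47 L

16.47 L


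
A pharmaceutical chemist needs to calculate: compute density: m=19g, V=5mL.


ρ = mass/volume
= 19/5
= 3.8 g/mL

3.8 g/mL


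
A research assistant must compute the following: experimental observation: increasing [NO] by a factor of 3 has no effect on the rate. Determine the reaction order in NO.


rate ∝ [NO]^n
rate ∝ [NO]^0
Order in NO: 0

0


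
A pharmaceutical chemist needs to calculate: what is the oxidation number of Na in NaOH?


Group 1 metal: +1
Oxidation number: +1

+1


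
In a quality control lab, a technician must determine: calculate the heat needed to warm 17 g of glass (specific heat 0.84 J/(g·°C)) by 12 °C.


q = mcΔT = 17 × 0.84 × 12
= 171.36 J

171.36 J


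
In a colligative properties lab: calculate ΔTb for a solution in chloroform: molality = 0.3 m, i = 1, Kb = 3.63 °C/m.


ΔTb = Kb × m × i
= 3.63 × 0.3 × 1
= 1.089 °C

1.089 °C


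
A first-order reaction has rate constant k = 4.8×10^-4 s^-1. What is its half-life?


t½ = ln2/k = 0.693147/(4.8×10^-4 s^-1)
= 1444 s

1444 s


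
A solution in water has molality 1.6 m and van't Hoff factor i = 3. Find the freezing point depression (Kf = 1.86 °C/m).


ΔTf = Kf × m × i
= 1.86 × 1.6 × 3
= 8.928 °C

8.928 °C


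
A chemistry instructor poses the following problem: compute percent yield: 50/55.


% yield = actual/theoretical × 100
= 50/55 × 100
= 90.91%

90.91%


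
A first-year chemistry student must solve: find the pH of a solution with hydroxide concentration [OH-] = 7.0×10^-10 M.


pOH = -log10([OH-]) = -log10(7.0×10^-10)
= 10 - log10(7.0) = 9.15
pH = 14 - pOH = 14 - 9.15 = 4.85

4.85


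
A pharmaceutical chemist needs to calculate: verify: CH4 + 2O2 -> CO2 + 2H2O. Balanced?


Equation: CH4 + 2O2 -> CO2 + 2H2O
Check atoms: C: 1=1, H: 4=4, O: 4=4
Balanced

Yes, balanced


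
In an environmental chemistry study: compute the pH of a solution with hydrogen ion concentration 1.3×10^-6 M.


pH = -log10([H+]) = -log10(1.3×10^-6)
= 6 - log10(1.3)
= 6 - 0.11
= 5.89

5.89


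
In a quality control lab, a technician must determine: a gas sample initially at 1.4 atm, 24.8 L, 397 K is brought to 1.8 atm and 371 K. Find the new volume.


P1V1/T1 = P2V2/T2
V2 = P1V1T2/(T1P2)
= 1.4×24.8×371/(397×1.8)
= 18.026 L

18.026 L


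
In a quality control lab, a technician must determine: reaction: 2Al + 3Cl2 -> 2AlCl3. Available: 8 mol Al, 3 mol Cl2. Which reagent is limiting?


Mole ratio available / coefficient:
  Al: 8/2 = 4.000
  Cl2: 3/3 = 1.000
Smaller ratio is limiting.

Cl2


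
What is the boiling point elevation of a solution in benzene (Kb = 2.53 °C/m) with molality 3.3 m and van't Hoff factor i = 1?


ΔTb = Kb × m × i
= 2.53 × 3.3 × 1
= 8.349 °C

8.349 °C


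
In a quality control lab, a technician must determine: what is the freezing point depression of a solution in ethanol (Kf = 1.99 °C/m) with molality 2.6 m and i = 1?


ΔTf = Kf × m × i
= 1.99 × 2.6 × 1
= 5.174 °C

5.174 °C


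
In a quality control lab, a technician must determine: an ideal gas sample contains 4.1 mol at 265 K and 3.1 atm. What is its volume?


PV = nRT  (R = 0.08206 L·atm/(mol·K))
V = nRT/P = 4.1×0.08206×265/3.1
= 28.761 L

28.761 L


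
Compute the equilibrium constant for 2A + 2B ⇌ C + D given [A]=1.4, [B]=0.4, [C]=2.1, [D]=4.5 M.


Kc = [C][D]/([A]^2[B]^2)
= (2.1^1 × 4.5^1)/(1.4^2 × 0.4^2)
= 9.45/0.3136
= 30.13

30.13


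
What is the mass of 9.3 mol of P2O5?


M(P2O5) = 141.94 g/mol
mass = n × M = 9.3 × 141.94 = 1320.04 g

1320.04 g


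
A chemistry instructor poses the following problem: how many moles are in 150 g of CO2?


M(CO2) = 44.01 g/mol
n = mass/M = 150/44.01 = 3.4083 mol

3.4083 mol


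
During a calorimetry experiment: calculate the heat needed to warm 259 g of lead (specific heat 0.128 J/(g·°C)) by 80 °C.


q = mcΔT = 259 × 0.128 × 80
= 2652.16 J

2652.16 J


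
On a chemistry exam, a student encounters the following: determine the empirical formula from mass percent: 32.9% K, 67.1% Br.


Assume 100 g sample. Moles of each element:
  K: 32.9/39.1 = 0.841 mol
  Br: 67.1/79.9 = 0.84 mol
Divide by smallest (0.84):
  K: 0.841/0.84 = 1.0
  Br: 0.84/0.84 = 1.0
Empirical formula: KBr

KBr


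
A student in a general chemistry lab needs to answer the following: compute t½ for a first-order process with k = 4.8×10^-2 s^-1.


t½ = ln2/k = 0.693147/(4.8×10^-2 s^-1)
= 14.44 s

14.44 s


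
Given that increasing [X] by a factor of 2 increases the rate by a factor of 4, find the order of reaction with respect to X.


rate ∝ [X]^n
2^n = 4 → n = 2
Order in X: 2

2


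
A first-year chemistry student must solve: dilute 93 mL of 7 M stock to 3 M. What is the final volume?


C1V1 = C2V2
7 × 93 = 3 × V2
V2 = 651/3 = 217.0 mL

217.0 mL


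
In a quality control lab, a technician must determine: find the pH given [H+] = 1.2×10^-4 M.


pH = -log10([H+]) = -log10(1.2×10^-4)
= 4 - log10(1.2)
= 4 - 0.08
= 3.92

3.92


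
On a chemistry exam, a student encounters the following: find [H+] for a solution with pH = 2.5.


[H+] = 10^(-pH) = 10^(-2.5)
= 3.16×10^-3 M

3.16×10^-3 M


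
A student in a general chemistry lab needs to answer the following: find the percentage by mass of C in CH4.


M(CH4) = 1×12.01 + 4×1.008 = 16.042 g/mol
Mass of C = 1 × 12.01 = 12.01 g/mol
% C = 12.01/16.042 × 100 = 74.87%

74.87%


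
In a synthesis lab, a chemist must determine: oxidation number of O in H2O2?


Peroxide: O is -1
Oxidation number: -1

-1


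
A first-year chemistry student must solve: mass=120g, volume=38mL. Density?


ρ = mass/volume
= 120/38
= 3.158 g/mL

3.158 g/mL


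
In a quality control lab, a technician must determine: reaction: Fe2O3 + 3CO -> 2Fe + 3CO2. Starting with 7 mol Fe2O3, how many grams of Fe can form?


Mole ratio Fe:Fe2O3 = 2:1
n(Fe) = 7 × 2/1 = 14.000 mol
mass = 14.000 × 55.85 = 781.9 g

781.9 g


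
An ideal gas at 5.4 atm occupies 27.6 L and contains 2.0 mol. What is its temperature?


PV = nRT  (R = 0.08206 L·atm/(mol·K))
T = PV/(nR) = 5.4×27.6/(2.0×0.08206)
= 149.04/0.164120
= 908.12 K

908.12 K


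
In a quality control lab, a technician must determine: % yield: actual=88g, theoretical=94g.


% yield = actual/theoretical × 100
= 88/94 × 100
= 93.62%

93.62%


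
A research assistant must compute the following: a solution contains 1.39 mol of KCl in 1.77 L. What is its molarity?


M = n/V = 1.39/1.77 = 0.785 mol/L

0.785 M


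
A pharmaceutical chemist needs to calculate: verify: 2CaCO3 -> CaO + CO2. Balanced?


Equation: 2CaCO3 -> CaO + CO2
Check atoms: C: 2≠1, Ca: 2≠1, O: 6≠3
Not balanced

No, not balanced


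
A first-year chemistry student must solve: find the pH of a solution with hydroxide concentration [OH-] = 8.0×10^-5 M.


pOH = -log10([OH-]) = -log10(8.0×10^-5)
= 5 - log10(8.0) = 4.1
pH = 14 - pOH = 14 - 4.1 = 9.9

9.9


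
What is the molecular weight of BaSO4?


M(BaSO4) = 1×137.33 + 1×32.07 + 4×16.0
= 137.33 + 32.07 + 64.0
= 233.4 g/mol

233.4 g/mol


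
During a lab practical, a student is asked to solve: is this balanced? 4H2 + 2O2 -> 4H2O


Equation: 4H2 + 2O2 -> 4H2O
Check atoms: H: 8=8, O: 4=4
Balanced

Yes, balanced


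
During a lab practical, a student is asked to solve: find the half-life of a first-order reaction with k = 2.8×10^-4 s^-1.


t½ = ln2/k = 0.693147/(2.8×10^-4 s^-1)
= 2476 s

2476 s


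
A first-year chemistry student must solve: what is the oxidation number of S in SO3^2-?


x + 3(-2) = -2, so x = +4
Oxidation number: +4

+4


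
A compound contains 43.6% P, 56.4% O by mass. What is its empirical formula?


Assume 100 g sample. Moles of each element:
  P: 43.6/30.97 = 1.408 mol
  O: 56.4/16.0 = 3.525 mol
Divide by smallest (1.408):
  P: 1.408/1.408 = 1.0
  O: 3.525/1.408 = 2.5
Multiply all ratios by 2 to obtain whole numbers.
Empirical formula: P2O5

P2O5


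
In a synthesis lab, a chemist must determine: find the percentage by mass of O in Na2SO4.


M(Na2SO4) = 2×22.99 + 1×32.07 + 4×16.0 = 142.05 g/mol
Mass of O = 4 × 16.0 = 64.00 g/mol
% O = 64.00/142.05 × 100 = 45.05%

45.05%


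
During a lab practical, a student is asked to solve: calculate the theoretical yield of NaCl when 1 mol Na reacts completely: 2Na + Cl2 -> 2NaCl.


Mole ratio NaCl:Na = 2:2
n(NaCl) = 1 × 2/2 = 1.000 mol
mass = 1.000 × 58.44 = 58.44 g

58.44 g


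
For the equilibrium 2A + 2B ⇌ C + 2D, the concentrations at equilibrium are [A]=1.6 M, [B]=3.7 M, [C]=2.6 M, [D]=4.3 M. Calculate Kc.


Kc = [C][D]^2/([A]^2[B]^2)
= (2.6^1 × 4.3^2)/(1.6^2 × 3.7^2)
= 48.074/35.0464
= 1.372

1.372


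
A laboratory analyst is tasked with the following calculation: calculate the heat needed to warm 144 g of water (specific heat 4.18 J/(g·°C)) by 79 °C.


q = mcΔT = 144 × 4.18 × 79
= 47551.68 J

47551.68 J


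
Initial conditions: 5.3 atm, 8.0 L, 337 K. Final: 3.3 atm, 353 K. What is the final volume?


P1V1/T1 = P2V2/T2
V2 = P1V1T2/(T1P2)
= 5.3×8.0×353/(337×3.3)
= 13.459 L

13.459 L


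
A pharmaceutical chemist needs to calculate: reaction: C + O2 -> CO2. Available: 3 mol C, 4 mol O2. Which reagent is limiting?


Mole ratio available / coefficient:
  C: 3/1 = 3.000
  O2: 4/1 = 4.000
Smaller ratio is limiting.

C


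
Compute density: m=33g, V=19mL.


ρ = mass/volume
= 33/19
= 1.737 g/mL

1.737 g/mL


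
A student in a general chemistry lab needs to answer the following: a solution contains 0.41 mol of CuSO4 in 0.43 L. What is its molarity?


M = n/V = 0.41/0.43 = 0.953 mol/L

0.953 M


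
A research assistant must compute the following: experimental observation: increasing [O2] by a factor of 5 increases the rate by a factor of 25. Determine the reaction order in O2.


rate ∝ [O2]^n
5^n = 25 → n = 2
Order in O2: 2

2


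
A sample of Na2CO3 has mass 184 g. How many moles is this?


M(Na2CO3) = 105.99 g/mol
n = mass/M = 184/105.99 = 1.736 mol

1.736 mol


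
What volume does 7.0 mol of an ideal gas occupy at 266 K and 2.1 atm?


PV = nRT  (R = 0.08206 L·atm/(mol·K))
V = nRT/P = 7.0×0.08206×266/2.1
= 72.76 L

72.76 L


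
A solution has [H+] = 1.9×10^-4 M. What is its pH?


pH = -log10([H+]) = -log10(1.9×10^-4)
= 4 - log10(1.9)
= 4 - 0.28
= 3.72

3.72


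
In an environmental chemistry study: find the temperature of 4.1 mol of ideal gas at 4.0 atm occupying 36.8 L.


PV = nRT  (R = 0.08206 L·atm/(mol·K))
T = PV/(nR) = 4.0×36.8/(4.1×0.08206)
= 147.20/0.336446
= 437.51 K

437.51 K


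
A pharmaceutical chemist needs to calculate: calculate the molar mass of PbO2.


M(PbO2) = 1×207.2 + 2×16.0
= 207.2 + 32.0
= 239.2 g/mol

239.2 g/mol


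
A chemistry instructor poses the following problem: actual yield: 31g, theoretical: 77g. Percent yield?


% yield = actual/theoretical × 100
= 31/77 × 100
= 40.26%

40.26%


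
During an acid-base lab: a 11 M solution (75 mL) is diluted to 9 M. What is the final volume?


C1V1 = C2V2
11 × 75 = 9 × V2
V2 = 825/9 = 91.67 mL

91.67 mL


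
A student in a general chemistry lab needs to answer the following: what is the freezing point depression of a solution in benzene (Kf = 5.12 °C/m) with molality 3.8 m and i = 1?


ΔTf = Kf × m × i
= 5.12 × 3.8 × 1
= 19.456 °C

19.456 °C


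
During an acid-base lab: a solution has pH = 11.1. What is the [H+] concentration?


[H+] = 10^(-pH) = 10^(-11.1)
= 7.94×10^-12 M

7.94×10^-12 M


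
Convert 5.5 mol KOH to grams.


M(KOH) = 56.11 g/mol
mass = n × M = 5.5 × 56.11 = 308.61 g

308.61 g


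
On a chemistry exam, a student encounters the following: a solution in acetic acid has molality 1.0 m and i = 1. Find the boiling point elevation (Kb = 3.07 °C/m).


ΔTb = Kb × m × i
= 3.07 × 1.0 × 1
= 3.07 °C

3.07 °C


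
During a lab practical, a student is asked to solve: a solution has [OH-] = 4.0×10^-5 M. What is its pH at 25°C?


pOH = -log10([OH-]) = -log10(4.0×10^-5)
= 5 - log10(4.0) = 4.4
pH = 14 - pOH = 14 - 4.4 = 9.6

9.6


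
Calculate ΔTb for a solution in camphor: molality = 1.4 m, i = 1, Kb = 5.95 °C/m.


ΔTb = Kb × m × i
= 5.95 × 1.4 × 1
= 8.33 °C

8.33 °C


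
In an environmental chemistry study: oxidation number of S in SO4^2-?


x + 4(-2) = -2, so x = +6
Oxidation number: +6

+6


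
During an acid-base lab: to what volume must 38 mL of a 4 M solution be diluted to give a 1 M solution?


C1V1 = C2V2
4 × 38 = 1 × V2
V2 = 152/1 = 152.0 mL

152.0 mL


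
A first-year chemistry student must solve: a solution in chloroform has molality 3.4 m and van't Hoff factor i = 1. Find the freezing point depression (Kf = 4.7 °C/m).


ΔTf = Kf × m × i
= 4.7 × 3.4 × 1
= 15.98 °C

15.98 °C


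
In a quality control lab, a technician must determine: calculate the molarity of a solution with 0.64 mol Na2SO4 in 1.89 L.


M = n/V = 0.64/1.89 = 0.339 mol/L

0.339 M


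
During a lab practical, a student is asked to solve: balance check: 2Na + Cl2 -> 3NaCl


Equation: 2Na + Cl2 -> 3NaCl
Check atoms: Cl: 2≠3, Na: 2≠3
Not balanced

No, not balanced


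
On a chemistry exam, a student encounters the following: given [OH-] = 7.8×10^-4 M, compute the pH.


pOH = -log10([OH-]) = -log10(7.8×10^-4)
= 4 - log10(7.8) = 3.11
pH = 14 - pOH = 14 - 3.11 = 10.89

10.89


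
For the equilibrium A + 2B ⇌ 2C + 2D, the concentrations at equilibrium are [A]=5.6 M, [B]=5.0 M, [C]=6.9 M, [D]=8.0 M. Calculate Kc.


Kc = [C]^2[D]^2/([A][B]^2)
= (6.9^2 × 8.0^2)/(5.6^1 × 5.0^2)
= 3047.04/140
= 21.76

21.76


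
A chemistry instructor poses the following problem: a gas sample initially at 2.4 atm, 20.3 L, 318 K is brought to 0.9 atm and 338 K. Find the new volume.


P1V1/T1 = P2V2/T2
V2 = P1V1T2/(T1P2)
= 2.4×20.3×338/(318×0.9)
= 57.538 L

57.538 L


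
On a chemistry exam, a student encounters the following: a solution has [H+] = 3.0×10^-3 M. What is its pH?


pH = -log10([H+]) = -log10(3.0×10^-3)
= 3 - log10(3.0)
= 3 - 0.48
= 2.52

2.52


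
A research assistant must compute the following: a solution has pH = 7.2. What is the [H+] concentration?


[H+] = 10^(-pH) = 10^(-7.2)
= 6.31×10^-8 M

6.31×10^-8 M


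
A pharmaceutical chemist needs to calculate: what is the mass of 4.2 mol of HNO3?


M(HNO3) = 63.02 g/mol
mass = n × M = 4.2 × 63.02 = 264.68 g

264.68 g


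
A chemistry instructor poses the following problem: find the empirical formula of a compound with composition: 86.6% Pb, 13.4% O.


Assume 100 g sample. Moles of each element:
  Pb: 86.6/207.2 = 0.418 mol
  O: 13.4/16.0 = 0.838 mol
Divide by smallest (0.418):
  Pb: 0.418/0.418 = 1.0
  O: 0.838/0.418 = 2.0
Empirical formula: PbO2

PbO2


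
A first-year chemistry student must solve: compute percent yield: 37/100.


% yield = actual/theoretical × 100
= 37/100 × 100
= 37.0%

37.0%


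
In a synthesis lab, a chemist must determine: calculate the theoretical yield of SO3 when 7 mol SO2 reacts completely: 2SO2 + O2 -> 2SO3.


Mole ratio SO3:SO2 = 2:2
n(SO3) = 7 × 2/2 = 7.000 mol
mass = 7.000 × 80.07 = 560.49 g

560.49 g


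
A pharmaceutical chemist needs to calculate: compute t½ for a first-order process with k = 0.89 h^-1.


t½ = ln2/k = 0.693147/(0.89 h^-1)
= 0.7788 h

0.7788 h


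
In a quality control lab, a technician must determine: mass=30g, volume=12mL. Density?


ρ = mass/volume
= 30/12
= 2.5 g/mL

2.5 g/mL


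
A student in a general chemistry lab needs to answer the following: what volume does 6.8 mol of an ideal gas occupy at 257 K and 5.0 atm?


PV = nRT  (R = 0.08206 L·atm/(mol·K))
V = nRT/P = 6.8×0.08206×257/5.0
= 28.682 L

28.682 L


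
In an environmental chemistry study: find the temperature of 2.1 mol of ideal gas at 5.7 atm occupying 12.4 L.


PV = nRT  (R = 0.08206 L·atm/(mol·K))
T = PV/(nR) = 5.7×12.4/(2.1×0.08206)
= 70.68/0.172326
= 410.15 K

410.15 K


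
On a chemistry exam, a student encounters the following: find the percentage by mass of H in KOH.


M(KOH) = 1×39.1 + 1×16.0 + 1×1.008 = 56.108 g/mol
Mass of H = 1 × 1.008 = 1.008 g/mol
% H = 1.008/56.108 × 100 = 1.80%

1.80%


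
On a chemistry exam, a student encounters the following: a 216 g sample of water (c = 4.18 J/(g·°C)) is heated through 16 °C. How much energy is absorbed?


q = mcΔT = 216 × 4.18 × 16
= 14446.08 J

14446.08 J


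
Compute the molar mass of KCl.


M(KCl) = 1×39.1 + 1×35.45
= 39.1 + 35.45
= 74.55 g/mol

74.55 g/mol


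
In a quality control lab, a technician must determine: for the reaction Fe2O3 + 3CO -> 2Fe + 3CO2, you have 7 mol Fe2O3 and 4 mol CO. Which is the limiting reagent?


Mole ratio available / coefficient:
  Fe2O3: 7/1 = 7.000
  CO: 4/3 = 1.333
Smaller ratio is limiting.

CO


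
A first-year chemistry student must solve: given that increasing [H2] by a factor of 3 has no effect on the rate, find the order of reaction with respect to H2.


rate ∝ [H2]^n
rate ∝ [H2]^0
Order in H2: 0

0


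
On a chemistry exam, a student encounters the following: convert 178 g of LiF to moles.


M(LiF) = 25.94 g/mol
n = mass/M = 178/25.94 = 6.862 mol

6.862 mol


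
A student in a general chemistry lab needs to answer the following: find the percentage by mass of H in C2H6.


M(C2H6) = 2×12.01 + 6×1.008 = 30.068 g/mol
Mass of H = 6 × 1.008 = 6.048 g/mol
% H = 6.048/30.068 × 100 = 20.11%

20.11%


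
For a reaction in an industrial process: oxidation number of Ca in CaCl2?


Group 2 metal: +2
Oxidation number: +2

+2


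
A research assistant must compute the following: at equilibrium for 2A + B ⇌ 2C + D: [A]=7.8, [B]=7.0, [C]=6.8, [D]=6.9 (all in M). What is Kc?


Kc = [C]^2[D]/([A]^2[B])
= (6.8^2 × 6.9^1)/(7.8^2 × 7.0^1)
= 319.056/425.88
= 0.7492

0.7492


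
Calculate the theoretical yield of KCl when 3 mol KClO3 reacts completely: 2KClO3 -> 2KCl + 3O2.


Mole ratio KCl:KClO3 = 2:2
n(KCl) = 3 × 2/2 = 3.000 mol
mass = 3.000 × 74.55 = 223.65 g

223.65 g


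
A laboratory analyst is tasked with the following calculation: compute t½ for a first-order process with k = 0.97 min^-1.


t½ = ln2/k = 0.693147/(0.97 min^-1)
= 0.7146 min

0.7146 min


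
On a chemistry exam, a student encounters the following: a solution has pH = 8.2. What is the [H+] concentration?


[H+] = 10^(-pH) = 10^(-8.2)
= 6.31×10^-9 M

6.31×10^-9 M


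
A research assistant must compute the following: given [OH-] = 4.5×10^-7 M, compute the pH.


pOH = -log10([OH-]) = -log10(4.5×10^-7)
= 7 - log10(4.5) = 6.35
pH = 14 - pOH = 14 - 6.35 = 7.65

7.65


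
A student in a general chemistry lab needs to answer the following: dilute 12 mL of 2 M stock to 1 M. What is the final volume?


C1V1 = C2V2
2 × 12 = 1 × V2
V2 = 24/1 = 24.0 mL

24.0 mL


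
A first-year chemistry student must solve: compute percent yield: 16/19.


% yield = actual/theoretical × 100
= 16/19 × 100
= 84.21%

84.21%


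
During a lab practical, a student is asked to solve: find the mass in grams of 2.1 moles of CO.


M(CO) = 28.01 g/mol
mass = n × M = 2.1 × 28.01 = 58.82 g

58.82 g


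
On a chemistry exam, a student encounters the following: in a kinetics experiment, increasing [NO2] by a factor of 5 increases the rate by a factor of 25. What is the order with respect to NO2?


rate ∝ [NO2]^n
5^n = 25 → n = 2
Order in NO2: 2

2


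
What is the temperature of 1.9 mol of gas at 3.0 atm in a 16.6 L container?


PV = nRT  (R = 0.08206 L·atm/(mol·K))
T = PV/(nR) = 3.0×16.6/(1.9×0.08206)
= 49.80/0.155914
= 319.41 K

319.41 K


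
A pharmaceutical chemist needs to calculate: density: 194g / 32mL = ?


ρ = mass/volume
= 194/32
= 6.062 g/mL

6.062 g/mL


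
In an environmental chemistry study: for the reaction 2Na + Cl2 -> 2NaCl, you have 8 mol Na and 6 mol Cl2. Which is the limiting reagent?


Mole ratio available / coefficient:
  Na: 8/2 = 4.000
  Cl2: 6/1 = 6.000
Smaller ratio is limiting.

Na


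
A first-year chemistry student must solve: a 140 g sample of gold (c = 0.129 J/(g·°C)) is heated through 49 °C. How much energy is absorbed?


q = mcΔT = 140 × 0.129 × 49
= 884.94 J

884.94 J


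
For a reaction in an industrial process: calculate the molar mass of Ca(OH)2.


M(Ca(OH)2) = 1×40.08 + 2×16.0 + 2×1.008
= 40.08 + 32.0 + 2.02
= 74.1 g/mol

74.1 g/mol


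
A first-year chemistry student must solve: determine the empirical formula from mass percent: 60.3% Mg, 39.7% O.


Assume 100 g sample. Moles of each element:
  Mg: 60.3/24.31 = 2.48 mol
  O: 39.7/16.0 = 2.481 mol
Divide by smallest (2.48):
  Mg: 2.48/2.48 = 1.0
  O: 2.481/2.48 = 1.0
Empirical formula: MgO

MgO


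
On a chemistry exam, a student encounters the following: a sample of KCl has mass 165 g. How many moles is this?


M(KCl) = 74.55 g/mol
n = mass/M = 165/74.55 = 2.2133 mol

2.2133 mol


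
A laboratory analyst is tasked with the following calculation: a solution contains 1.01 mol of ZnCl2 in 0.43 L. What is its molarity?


M = n/V = 1.01/0.43 = 2.349 mol/L

2.349 M


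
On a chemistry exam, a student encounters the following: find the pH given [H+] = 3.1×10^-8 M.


pH = -log10([H+]) = -log10(3.1×10^-8)
= 8 - log10(3.1)
= 8 - 0.49
= 7.51

7.51


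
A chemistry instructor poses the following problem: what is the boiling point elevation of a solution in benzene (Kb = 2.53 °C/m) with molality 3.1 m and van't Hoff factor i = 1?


ΔTb = Kb × m × i
= 2.53 × 3.1 × 1
= 7.843 °C

7.843 °C


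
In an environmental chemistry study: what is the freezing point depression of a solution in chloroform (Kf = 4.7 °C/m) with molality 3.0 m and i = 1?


ΔTf = Kf × m × i
= 4.7 × 3.0 × 1
= 14.1 °C

14.1 °C


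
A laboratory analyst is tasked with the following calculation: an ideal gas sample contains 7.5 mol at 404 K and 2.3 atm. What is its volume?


PV = nRT  (R = 0.08206 L·atm/(mol·K))
V = nRT/P = 7.5×0.08206×404/2.3
= 108.105 L

108.105 L


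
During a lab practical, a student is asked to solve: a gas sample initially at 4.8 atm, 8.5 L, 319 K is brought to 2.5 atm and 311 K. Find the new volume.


P1V1/T1 = P2V2/T2
V2 = P1V1T2/(T1P2)
= 4.8×8.5×311/(319×2.5)
= 15.911 L

15.911 L


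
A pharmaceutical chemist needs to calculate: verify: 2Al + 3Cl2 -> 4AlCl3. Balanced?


Equation: 2Al + 3Cl2 -> 4AlCl3
Check atoms: Al: 2≠4, Cl: 6≠12
Not balanced

No, not balanced


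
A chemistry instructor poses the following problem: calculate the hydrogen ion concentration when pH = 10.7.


[H+] = 10^(-pH) = 10^(-10.7)
= 2.0×10^-11 M

2.0×10^-11 M


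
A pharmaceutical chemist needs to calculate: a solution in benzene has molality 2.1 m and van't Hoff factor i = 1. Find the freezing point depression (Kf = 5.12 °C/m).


ΔTf = Kf × m × i
= 5.12 × 2.1 × 1
= 10.752 °C

10.752 °C


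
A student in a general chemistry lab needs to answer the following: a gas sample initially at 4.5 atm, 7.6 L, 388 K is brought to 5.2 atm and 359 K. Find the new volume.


P1V1/T1 = P2V2/T2
V2 = P1V1T2/(T1P2)
= 4.5×7.6×359/(388×5.2)
= 6.085 L

6.085 L


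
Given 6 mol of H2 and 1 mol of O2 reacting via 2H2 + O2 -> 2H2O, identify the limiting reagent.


Mole ratio available / coefficient:
  H2: 6/2 = 3.000
  O2: 1/1 = 1.000
Smaller ratio is limiting.

O2


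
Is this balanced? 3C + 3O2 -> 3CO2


Equation: 3C + 3O2 -> 3CO2
Check atoms: C: 3=3, O: 6=6
Balanced

Yes, balanced


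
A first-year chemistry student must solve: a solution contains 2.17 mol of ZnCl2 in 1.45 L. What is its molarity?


M = n/V = 2.17/1.45 = 1.497 mol/L

1.497 M


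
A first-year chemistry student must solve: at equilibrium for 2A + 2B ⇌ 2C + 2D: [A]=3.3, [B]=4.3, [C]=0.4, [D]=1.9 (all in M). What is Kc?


Kc = [C]^2[D]^2/([A]^2[B]^2)
= (0.4^2 × 1.9^2)/(3.3^2 × 4.3^2)
= 0.5776/201.3561
= 0.002869

0.002869


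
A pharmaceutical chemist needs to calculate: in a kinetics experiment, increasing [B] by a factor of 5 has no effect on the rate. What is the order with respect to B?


rate ∝ [B]^n
rate ∝ [B]^0
Order in B: 0

0


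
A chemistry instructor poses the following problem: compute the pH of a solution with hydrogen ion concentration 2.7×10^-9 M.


pH = -log10([H+]) = -log10(2.7×10^-9)
= 9 - log10(2.7)
= 9 - 0.43
= 8.57

8.57


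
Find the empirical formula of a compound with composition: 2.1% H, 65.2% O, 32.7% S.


Assume 100 g sample. Moles of each element:
  H: 2.1/1.008 = 2.083 mol
  O: 65.2/16.0 = 4.075 mol
  S: 32.7/32.07 = 1.02 mol
Divide by smallest (1.02):
  H: 2.083/1.02 = 2.04
  O: 4.075/1.02 = 4.0
  S: 1.02/1.02 = 1.0
Empirical formula: H2SO4

H2SO4


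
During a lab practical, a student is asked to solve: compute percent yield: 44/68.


% yield = actual/theoretical × 100
= 44/68 × 100
= 64.71%

64.71%


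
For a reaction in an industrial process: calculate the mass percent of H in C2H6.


M(C2H6) = 2×12.01 + 6×1.008 = 30.068 g/mol
Mass of H = 6 × 1.008 = 6.048 g/mol
% H = 6.048/30.068 × 100 = 20.11%

20.11%


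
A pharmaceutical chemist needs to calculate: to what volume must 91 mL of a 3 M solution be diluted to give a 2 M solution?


C1V1 = C2V2
3 × 91 = 2 × V2
V2 = 273/2 = 136.5 mL

136.5 mL


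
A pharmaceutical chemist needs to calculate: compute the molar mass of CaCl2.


M(CaCl2) = 1×40.08 + 2×35.45
= 40.08 + 70.9
= 110.98 g/mol

110.98 g/mol


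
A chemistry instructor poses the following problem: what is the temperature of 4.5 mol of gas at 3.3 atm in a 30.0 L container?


PV = nRT  (R = 0.08206 L·atm/(mol·K))
T = PV/(nR) = 3.3×30.0/(4.5×0.08206)
= 99.00/0.369270
= 268.10 K

268.10 K


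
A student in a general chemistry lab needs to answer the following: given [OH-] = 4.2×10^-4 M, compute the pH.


pOH = -log10([OH-]) = -log10(4.2×10^-4)
= 4 - log10(4.2) = 3.38
pH = 14 - pOH = 14 - 3.38 = 10.62

10.62


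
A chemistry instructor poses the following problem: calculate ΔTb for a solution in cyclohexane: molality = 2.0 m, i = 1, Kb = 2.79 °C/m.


ΔTb = Kb × m × i
= 2.79 × 2.0 × 1
= 5.58 °C

5.58 °C


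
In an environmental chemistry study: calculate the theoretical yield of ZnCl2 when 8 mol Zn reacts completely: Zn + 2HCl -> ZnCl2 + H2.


Mole ratio ZnCl2:Zn = 1:1
n(ZnCl2) = 8 × 1/1 = 8.000 mol
mass = 8.000 × 136.28 = 1090.24 g

1090.24 g


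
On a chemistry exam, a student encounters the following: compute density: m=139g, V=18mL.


ρ = mass/volume
= 139/18
= 7.722 g/mL

7.722 g/mL


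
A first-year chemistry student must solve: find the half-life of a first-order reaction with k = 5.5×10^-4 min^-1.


t½ = ln2/k = 0.693147/(5.5×10^-4 min^-1)
= 1260 min

1260 min


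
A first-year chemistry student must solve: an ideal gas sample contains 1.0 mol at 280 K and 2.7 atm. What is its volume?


PV = nRT  (R = 0.08206 L·atm/(mol·K))
V = nRT/P = 1.0×0.08206×280/2.7
= 8.51 L

8.51 L


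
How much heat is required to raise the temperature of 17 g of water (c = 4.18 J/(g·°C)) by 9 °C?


q = mcΔT = 17 × 4.18 × 9
= 639.54 J

639.54 J


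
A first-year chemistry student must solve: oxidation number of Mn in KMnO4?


(+1) + x + 4(-2) = 0, so x = +7
Oxidation number: +7

+7


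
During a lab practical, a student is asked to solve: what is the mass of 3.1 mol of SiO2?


M(SiO2) = 60.09 g/mol
mass = n × M = 3.1 × 60.09 = 186.28 g

186.28 g


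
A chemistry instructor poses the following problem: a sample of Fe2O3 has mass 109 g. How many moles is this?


M(Fe2O3) = 159.7 g/mol
n = mass/M = 109/159.7 = 0.6825 mol

0.6825 mol


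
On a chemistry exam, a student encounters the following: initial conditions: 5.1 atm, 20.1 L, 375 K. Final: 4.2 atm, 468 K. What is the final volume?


P1V1/T1 = P2V2/T2
V2 = P1V1T2/(T1P2)
= 5.1×20.1×468/(375×4.2)
= 30.46 L

30.46 L


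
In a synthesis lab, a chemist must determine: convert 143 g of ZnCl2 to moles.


M(ZnCl2) = 136.28 g/mol
n = mass/M = 143/136.28 = 1.0493 mol

1.0493 mol


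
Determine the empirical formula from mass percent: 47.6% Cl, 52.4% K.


Assume 100 g sample. Moles of each element:
  Cl: 47.6/35.45 = 1.343 mol
  K: 52.4/39.1 = 1.34 mol
Divide by smallest (1.34):
  Cl: 1.343/1.34 = 1.0
  K: 1.34/1.34 = 1.0
Empirical formula: KCl

KCl


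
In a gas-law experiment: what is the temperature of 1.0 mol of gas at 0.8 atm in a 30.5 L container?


PV = nRT  (R = 0.08206 L·atm/(mol·K))
T = PV/(nR) = 0.8×30.5/(1.0×0.08206)
= 24.40/0.082060
= 297.34 K

297.34 K


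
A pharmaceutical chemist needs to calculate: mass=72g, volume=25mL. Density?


ρ = mass/volume
= 72/25
= 2.88 g/mL

2.88 g/mL


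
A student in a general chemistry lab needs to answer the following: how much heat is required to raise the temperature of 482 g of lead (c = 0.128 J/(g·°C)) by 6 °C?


q = mcΔT = 482 × 0.128 × 6
= 370.18 J

370.18 J


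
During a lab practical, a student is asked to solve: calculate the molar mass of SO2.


M(SO2) = 1×32.07 + 2×16.0
= 32.07 + 32.0
= 64.07 g/mol

64.07 g/mol


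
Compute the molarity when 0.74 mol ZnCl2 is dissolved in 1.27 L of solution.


M = n/V = 0.74/1.27 = 0.583 mol/L

0.583 M


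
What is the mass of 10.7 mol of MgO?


M(MgO) = 40.31 g/mol
mass = n × M = 10.7 × 40.31 = 431.32 g

431.32 g


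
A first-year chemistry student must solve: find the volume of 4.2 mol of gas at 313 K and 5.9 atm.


PV = nRT  (R = 0.08206 L·atm/(mol·K))
V = nRT/P = 4.2×0.08206×313/5.9
= 18.284 L

18.284 L


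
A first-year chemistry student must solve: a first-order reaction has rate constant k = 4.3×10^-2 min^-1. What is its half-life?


t½ = ln2/k = 0.693147/(4.3×10^-2 min^-1)
= 16.12 min

16.12 min


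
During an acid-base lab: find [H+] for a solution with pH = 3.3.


[H+] = 10^(-pH) = 10^(-3.3)
= 5.01×10^-4 M

5.01×10^-4 M


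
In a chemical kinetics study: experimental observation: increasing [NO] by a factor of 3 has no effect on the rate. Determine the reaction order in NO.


rate ∝ [NO]^n
rate ∝ [NO]^0
Order in NO: 0

0


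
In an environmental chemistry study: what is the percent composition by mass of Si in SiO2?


M(SiO2) = 1×28.09 + 2×16.0 = 60.09 g/mol
Mass of Si = 1 × 28.09 = 28.09 g/mol
% Si = 28.09/60.09 × 100 = 46.75%

46.75%


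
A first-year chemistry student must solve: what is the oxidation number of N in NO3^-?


x + 3(-2) = -1, so x = +5
Oxidation number: +5

+5


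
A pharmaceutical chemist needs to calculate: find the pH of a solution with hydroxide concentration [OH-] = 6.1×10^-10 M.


pOH = -log10([OH-]) = -log10(6.1×10^-10)
= 10 - log10(6.1) = 9.21
pH = 14 - pOH = 14 - 9.21 = 4.79

4.79


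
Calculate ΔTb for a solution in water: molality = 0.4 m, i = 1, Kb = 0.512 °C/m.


ΔTb = Kb × m × i
= 0.512 × 0.4 × 1
= 0.2048 °C

0.2048 °C


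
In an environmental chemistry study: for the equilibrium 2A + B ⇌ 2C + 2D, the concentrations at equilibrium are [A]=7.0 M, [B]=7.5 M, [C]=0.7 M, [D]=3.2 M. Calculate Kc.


Kc = [C]^2[D]^2/([A]^2[B])
= (0.7^2 × 3.2^2)/(7.0^2 × 7.5^1)
= 5.0176/367.5
= 0.01365

0.01365


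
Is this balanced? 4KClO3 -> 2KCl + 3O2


Equation: 4KClO3 -> 2KCl + 3O2
Check atoms: Cl: 4≠2, K: 4≠2, O: 12≠6
Not balanced

No, not balanced


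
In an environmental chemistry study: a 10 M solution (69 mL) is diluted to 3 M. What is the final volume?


C1V1 = C2V2
10 × 69 = 3 × V2
V2 = 690/3 = 230.0 mL

230.0 mL


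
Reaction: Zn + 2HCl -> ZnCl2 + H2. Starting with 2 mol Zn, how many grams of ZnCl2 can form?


Mole ratio ZnCl2:Zn = 1:1
n(ZnCl2) = 2 × 1/1 = 2.000 mol
mass = 2.000 × 136.28 = 272.56 g

272.56 g


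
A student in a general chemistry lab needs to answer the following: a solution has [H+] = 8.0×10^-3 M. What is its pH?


pH = -log10([H+]) = -log10(8.0×10^-3)
= 3 - log10(8.0)
= 3 - 0.9
= 2.1

2.1


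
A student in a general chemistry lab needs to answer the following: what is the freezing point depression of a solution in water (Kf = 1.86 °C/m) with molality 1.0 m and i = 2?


ΔTf = Kf × m × i
= 1.86 × 1.0 × 2
= 3.72 °C

3.72 °C


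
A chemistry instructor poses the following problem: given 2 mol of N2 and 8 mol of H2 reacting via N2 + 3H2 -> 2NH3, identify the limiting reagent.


Mole ratio available / coefficient:
  N2: 2/1 = 2.000
  H2: 8/3 = 2.667
Smaller ratio is limiting.

N2


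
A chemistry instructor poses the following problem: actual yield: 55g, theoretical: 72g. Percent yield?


% yield = actual/theoretical × 100
= 55/72 × 100
= 76.39%

76.39%


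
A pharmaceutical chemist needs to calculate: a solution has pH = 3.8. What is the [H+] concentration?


[H+] = 10^(-pH) = 10^(-3.8)
= 1.58×10^-4 M

1.58×10^-4 M


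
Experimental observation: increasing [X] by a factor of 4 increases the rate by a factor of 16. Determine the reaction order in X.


rate ∝ [X]^n
4^n = 16 → n = 2
Order in X: 2

2


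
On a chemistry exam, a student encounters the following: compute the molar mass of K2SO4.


M(K2SO4) = 2×39.1 + 1×32.07 + 4×16.0
= 78.2 + 32.07 + 64.0
= 174.27 g/mol

174.27 g/mol
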